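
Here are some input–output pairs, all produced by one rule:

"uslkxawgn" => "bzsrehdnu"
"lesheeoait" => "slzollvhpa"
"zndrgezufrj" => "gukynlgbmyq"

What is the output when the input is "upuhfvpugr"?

bwbomcwbny

Looking at the pairs, the operation is to shift every letter 7 places forward in the alphabet (wrapping around).
Applying that to "upuhfvpugr" gives "bwbomcwbny".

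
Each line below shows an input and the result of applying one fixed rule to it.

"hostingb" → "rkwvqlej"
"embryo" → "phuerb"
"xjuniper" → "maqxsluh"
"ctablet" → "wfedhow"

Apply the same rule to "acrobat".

The rule is to swap each adjacent pair of characters (1↔2, 3↔4, ...), then shift every letter 3 places forward in the alphabet (wrapping around).
On "acrobat" that produces "fdrudew".

fdrudew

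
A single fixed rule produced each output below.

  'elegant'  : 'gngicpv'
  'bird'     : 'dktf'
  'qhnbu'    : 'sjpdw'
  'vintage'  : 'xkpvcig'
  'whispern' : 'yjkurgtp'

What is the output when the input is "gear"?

igct

What's happening: shift every letter 2 places forward in the alphabet (wrapping around).
So "gear" becomes "igct".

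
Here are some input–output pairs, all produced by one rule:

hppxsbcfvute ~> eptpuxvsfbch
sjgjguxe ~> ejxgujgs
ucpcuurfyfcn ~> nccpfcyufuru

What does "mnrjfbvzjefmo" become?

Each output is the input with this applied: take characters alternately from the front and the back (1st, last, 2nd, 2nd-last, ...), then move the first character to the end.
So "mnrjfbvzjefmo" becomes "onmrfjefjbzvm".

onmrfjefjbzvm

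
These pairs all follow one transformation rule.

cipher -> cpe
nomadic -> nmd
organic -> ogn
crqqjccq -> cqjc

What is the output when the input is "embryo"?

eby

Looking at the pairs, the operation is to move the last character to the front, then keep every other character starting from the second (positions 2nd, 4th, 6th, ...).
Working it through for "embryo": intermediate "oembry", final "eby".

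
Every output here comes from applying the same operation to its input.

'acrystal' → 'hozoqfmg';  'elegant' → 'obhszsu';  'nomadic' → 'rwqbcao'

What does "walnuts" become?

ihgkozb

In each case the input is transformed by: move the last 3 characters to the front (rotate right by 3), then shift every letter 12 places backward in the alphabet (wrapping around).
Starting from "walnuts": after the first operation, "utswaln"; after the second, "ihgkozb".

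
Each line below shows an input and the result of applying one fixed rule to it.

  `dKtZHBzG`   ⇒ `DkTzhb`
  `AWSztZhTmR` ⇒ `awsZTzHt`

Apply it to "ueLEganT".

UEleGA

The rule is to flip the case of every letter, then delete the last 2 characters.
On "ueLEganT": the first step gives "UEleGANt", and the second then gives "UEleGA".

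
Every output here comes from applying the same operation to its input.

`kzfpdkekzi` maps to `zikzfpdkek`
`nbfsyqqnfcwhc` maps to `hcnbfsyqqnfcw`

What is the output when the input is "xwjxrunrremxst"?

Rule — move the last 2 characters to the front (rotate right by 2).
Applying that to "xwjxrunrremxst" gives "stxwjxrunrremx".

stxwjxrunrremx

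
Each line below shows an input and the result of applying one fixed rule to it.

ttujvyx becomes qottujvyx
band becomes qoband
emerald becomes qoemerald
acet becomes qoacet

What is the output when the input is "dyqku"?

Rule — prepend "qo".
"dyqku" → "qodyqku".

qodyqku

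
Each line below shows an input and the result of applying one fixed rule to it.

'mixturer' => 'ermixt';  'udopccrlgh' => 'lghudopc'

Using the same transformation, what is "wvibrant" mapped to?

ntwvib

What's happening: swap the front and back halves of the string, then delete the first 2 characters.
Working it through for "wvibrant": intermediate "rantwvib", final "ntwvib".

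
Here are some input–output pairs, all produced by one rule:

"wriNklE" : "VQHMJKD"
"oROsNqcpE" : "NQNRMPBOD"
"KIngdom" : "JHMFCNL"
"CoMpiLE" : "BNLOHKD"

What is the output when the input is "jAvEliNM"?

IZUDKHML

The pattern: shift every letter 1 place backward in the alphabet (wrapping around), then convert every letter to uppercase.
Applying both steps to "jAvEliNM": "iZuDkhML", then "IZUDKHML".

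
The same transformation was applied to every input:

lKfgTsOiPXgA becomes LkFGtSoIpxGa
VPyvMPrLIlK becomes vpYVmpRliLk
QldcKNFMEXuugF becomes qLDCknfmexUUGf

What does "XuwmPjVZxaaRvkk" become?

The rule is to flip the case of every letter.
Applying that to "XuwmPjVZxaaRvkk" gives "xUWMpJvzXAArVKK".

xUWMpJvzXAArVKK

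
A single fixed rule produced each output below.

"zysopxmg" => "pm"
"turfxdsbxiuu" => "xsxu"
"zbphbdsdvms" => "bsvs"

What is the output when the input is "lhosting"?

tn

Rule — keep every other character starting from the first (positions 1st, 3rd, 5th, ...), then delete the first 2 characters.
For "lhosting", step one produces "lotn"; step two turns that into "tn".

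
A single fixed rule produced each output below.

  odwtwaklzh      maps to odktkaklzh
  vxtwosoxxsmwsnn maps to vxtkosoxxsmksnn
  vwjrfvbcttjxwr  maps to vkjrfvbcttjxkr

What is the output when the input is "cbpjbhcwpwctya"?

cbpjbhckpkctya

The transformation: replace every "w" with "k".
Applying that to "cbpjbhcwpwctya" gives "cbpjbhckpkctya".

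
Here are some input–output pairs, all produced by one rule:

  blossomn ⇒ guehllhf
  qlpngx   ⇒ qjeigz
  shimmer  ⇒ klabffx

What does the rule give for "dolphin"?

What's happening: move the last character to the front, then shift every letter 7 places backward in the alphabet (wrapping around).
Working it through for "dolphin": intermediate "ndolphi", final "gwheiab".

gwheiab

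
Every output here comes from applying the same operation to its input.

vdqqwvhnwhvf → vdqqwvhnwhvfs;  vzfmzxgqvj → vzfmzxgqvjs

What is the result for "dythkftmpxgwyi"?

Rule — append "s".
Applying that to "dythkftmpxgwyi" gives "dythkftmpxgwyis".

dythkftmpxgwyis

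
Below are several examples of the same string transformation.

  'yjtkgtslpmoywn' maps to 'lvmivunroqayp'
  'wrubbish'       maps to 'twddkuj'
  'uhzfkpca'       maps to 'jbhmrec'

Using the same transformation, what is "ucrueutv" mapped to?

Each output is the input with this applied: shift every letter 2 places forward in the alphabet (wrapping around), then delete the first character.
Working it through for "ucrueutv": intermediate "wetwgwvx", final "etwgwvx".
(Check on "wrubbish": → "ytwddkuj" → "twddkuj" ✓)

etwgwvx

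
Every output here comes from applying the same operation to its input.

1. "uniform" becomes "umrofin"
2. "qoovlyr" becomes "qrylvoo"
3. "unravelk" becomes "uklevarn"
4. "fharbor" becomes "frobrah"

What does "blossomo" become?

bomossol

Looking at the pairs, the operation is to move the first character to the end, then reverse the string.
Applying both steps to "blossomo": "lossomob", then "bomossol".
(Check on "uniform": → "niformu" → "umrofin" ✓)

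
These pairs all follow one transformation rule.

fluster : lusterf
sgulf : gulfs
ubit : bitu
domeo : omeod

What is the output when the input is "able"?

blea

The transformation: move the first character to the end.
So "able" becomes "blea".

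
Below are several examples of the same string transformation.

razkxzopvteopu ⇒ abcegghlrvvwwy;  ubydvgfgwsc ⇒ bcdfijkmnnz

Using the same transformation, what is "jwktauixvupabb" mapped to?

In each case the input is transformed by: shift every letter 7 places forward in the alphabet (wrapping around), then sort the characters into alphabetical order.
Starting from "jwktauixvupabb": after the first operation, "qdrahbpecbwhii"; after the second, "abbcdehhiipqrw".

abbcdehhiipqrw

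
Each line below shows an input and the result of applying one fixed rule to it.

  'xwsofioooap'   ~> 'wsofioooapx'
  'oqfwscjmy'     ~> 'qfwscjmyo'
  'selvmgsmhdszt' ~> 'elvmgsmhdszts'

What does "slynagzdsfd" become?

lynagzdsfds

Looking at the pairs, the operation is to move the first character to the end.
"slynagzdsfd" → "lynagzdsfds".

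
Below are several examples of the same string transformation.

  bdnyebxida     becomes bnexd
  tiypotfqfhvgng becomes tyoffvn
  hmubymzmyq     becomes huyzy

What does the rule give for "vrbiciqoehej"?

vbcqee

In each case the input is transformed by: keep every other character starting from the first (positions 1st, 3rd, 5th, ...).
So "vrbiciqoehej" becomes "vbcqee".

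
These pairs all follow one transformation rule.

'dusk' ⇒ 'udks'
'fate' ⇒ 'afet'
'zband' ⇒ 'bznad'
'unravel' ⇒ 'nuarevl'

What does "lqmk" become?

qlkm

Rule — swap each adjacent pair of characters (1↔2, 3↔4, ...).
Doing the same to "lqmk": "qlkm".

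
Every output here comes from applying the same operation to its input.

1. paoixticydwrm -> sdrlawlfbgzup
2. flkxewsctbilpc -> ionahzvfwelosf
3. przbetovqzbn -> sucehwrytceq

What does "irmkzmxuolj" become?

lupncpaxrom

In each case the input is transformed by: shift every letter 3 places forward in the alphabet (wrapping around).
Doing the same to "irmkzmxuolj": "lupncpaxrom".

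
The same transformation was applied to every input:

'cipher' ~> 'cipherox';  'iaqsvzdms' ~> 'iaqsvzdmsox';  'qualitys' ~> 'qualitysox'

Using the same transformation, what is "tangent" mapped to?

tangentox

The pattern: append "ox".
Doing the same to "tangent": "tangentox".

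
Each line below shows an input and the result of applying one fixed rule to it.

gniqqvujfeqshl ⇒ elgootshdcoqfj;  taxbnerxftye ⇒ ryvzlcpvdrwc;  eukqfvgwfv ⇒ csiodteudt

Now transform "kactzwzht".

iyarxuxfr

What's happening: shift every letter 2 places backward in the alphabet (wrapping around).
"kactzwzht" → "iyarxuxfr".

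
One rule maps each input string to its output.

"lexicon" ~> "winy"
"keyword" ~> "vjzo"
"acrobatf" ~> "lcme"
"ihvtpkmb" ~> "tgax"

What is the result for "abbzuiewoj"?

The rule is to keep every other character starting from the first (positions 1st, 3rd, 5th, ...), then shift every letter 11 places forward in the alphabet (wrapping around).
For "abbzuiewoj", step one produces "abueo"; step two turns that into "lmfpz".

lmfpz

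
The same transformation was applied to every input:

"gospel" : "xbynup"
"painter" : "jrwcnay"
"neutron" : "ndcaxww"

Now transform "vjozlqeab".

The rule is to shift every letter 9 places forward in the alphabet (wrapping around), then move the first character to the end.
Applying both steps to "vjozlqeab": "esxiuznjk", then "sxiuznjke".

sxiuznjke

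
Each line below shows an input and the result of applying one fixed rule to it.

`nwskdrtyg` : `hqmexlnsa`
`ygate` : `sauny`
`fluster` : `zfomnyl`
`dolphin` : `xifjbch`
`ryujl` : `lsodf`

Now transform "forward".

The transformation: shift every letter 6 places backward in the alphabet (wrapping around).
On "forward" that produces "zilqulx".

zilqulx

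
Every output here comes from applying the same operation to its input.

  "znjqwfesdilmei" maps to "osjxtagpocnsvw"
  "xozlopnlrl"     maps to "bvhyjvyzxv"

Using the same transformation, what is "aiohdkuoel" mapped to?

ovksyrnuey

Each output is the input with this applied: move the last 2 characters to the front (rotate right by 2), then shift every letter 10 places forward in the alphabet (wrapping around).
Starting from "aiohdkuoel": after the first operation, "elaiohdkuo"; after the second, "ovksyrnuey".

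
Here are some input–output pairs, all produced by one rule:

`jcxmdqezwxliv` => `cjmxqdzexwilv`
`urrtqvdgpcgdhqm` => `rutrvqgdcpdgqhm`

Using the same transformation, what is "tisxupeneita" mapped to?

Each output is the input with this applied: swap each adjacent pair of characters (1↔2, 3↔4, ...).
"tisxupeneita" → "itxspuneieat".

itxspuneieat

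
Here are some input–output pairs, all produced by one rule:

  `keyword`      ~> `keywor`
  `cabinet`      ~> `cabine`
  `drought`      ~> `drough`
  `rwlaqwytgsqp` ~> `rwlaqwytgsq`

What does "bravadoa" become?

bravado

The transformation: delete the last character.
So "bravadoa" becomes "bravado".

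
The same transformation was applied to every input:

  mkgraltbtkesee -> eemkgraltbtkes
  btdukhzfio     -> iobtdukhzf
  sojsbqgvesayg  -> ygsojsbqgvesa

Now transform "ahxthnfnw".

Looking at the pairs, the operation is to move the last 2 characters to the front (rotate right by 2).
So "ahxthnfnw" becomes "nwahxthnf".

nwahxthnf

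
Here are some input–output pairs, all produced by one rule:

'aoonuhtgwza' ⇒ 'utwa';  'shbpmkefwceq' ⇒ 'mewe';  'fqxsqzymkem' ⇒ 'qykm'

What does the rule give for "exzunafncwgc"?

Rule — keep every other character starting from the first (positions 1st, 3rd, 5th, ...), then keep only the last 4 characters.
On "exzunafncwgc": the first step gives "eznfcg", and the second then gives "nfcg".

nfcg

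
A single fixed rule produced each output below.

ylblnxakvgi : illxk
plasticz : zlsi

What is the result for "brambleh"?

What's happening: move the last 2 characters to the front (rotate right by 2), then keep every other character starting from the second (positions 2nd, 4th, 6th, ...).
"brambleh" → "ehbrambl" → "hrml".
(Check on "plasticz": → "czplasti" → "zlsi" ✓)

hrml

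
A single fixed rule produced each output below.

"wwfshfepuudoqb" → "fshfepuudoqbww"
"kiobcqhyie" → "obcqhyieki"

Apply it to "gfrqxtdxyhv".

Rule — move the first 2 characters to the end (rotate left by 2).
Doing the same to "gfrqxtdxyhv": "rqxtdxyhvgf".

rqxtdxyhvgf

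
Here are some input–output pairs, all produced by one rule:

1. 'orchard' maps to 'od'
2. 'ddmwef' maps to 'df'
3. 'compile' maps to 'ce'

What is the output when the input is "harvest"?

The pattern: take characters alternately from the front and the back (1st, last, 2nd, 2nd-last, ...), then keep only the first 2 characters.
Applying both steps to "harvest": "htasrev", then "ht".

ht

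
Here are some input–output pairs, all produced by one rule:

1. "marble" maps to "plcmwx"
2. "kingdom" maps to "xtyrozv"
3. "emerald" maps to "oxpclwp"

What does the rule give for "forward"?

ozchlcq

The rule is to swap the first and last characters, then shift every letter 11 places forward in the alphabet (wrapping around).
On "forward" that produces "ozchlcq".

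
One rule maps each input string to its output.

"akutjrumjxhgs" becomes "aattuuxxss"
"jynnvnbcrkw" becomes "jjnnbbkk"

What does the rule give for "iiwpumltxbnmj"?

iippllbbjj

The rule is to keep one character in every 3, starting at position 1 (positions 1st, 4th, 7th, ...), then double every character.
"iiwpumltxbnmj" → "iplbj" → "iippllbbjj".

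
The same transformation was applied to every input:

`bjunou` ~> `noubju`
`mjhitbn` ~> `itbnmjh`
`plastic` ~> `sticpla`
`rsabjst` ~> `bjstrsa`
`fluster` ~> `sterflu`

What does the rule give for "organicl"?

Looking at the pairs, the operation is to move the first 3 characters to the end (rotate left by 3).
Doing the same to "organicl": "aniclorg".

aniclorg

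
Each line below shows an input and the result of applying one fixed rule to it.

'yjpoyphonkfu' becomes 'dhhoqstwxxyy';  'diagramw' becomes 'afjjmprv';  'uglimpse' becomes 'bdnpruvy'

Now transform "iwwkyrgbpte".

In each case the input is transformed by: shift every letter 9 places forward in the alphabet (wrapping around), then sort the characters into alphabetical order.
Applying both steps to "iwwkyrgbpte": "rffthapkycn", then "acffhknprty".

acffhknprty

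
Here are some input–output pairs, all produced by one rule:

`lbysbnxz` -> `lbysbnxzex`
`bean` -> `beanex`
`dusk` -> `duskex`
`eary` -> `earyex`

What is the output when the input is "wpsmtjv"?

wpsmtjvex

Each output is the input with this applied: append "ex".
Applying that to "wpsmtjv" gives "wpsmtjvex".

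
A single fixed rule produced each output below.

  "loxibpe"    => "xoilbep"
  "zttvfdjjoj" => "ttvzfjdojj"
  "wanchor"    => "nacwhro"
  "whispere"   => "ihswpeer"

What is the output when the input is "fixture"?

The transformation: move the first 2 characters to the end (rotate left by 2), then take characters alternately from the front and the back (1st, last, 2nd, 2nd-last, ...).
On "fixture" that produces "xitfuer".
(Check on "zttvfdjjoj": → "tvfdjjojzt" → "ttvzfjdojj" ✓)

xitfuer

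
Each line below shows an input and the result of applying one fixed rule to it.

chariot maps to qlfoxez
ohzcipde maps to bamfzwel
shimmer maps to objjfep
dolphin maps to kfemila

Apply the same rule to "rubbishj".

Each output is the input with this applied: shift every letter 3 places backward in the alphabet (wrapping around), then reverse the string.
Doing the same to "rubbishj": "gepfyyro".
(Check on "ohzcipde": → "lewzfmab" → "bamfzwel" ✓)

gepfyyro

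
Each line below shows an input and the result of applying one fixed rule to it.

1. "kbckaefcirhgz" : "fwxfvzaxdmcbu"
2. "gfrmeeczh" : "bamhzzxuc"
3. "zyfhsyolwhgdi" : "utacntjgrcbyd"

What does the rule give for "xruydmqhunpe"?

The transformation: shift every letter 5 places backward in the alphabet (wrapping around).
Doing the same to "xruydmqhunpe": "smptyhlcpikz".

smptyhlcpikz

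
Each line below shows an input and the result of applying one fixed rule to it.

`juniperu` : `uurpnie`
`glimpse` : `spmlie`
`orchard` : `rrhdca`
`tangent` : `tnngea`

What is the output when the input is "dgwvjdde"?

Looking at the pairs, the operation is to delete the first character, then sort the characters into reverse alphabetical order.
Applying both steps to "dgwvjdde": "gwvjdde", then "wvjgedd".
(Check on "juniperu": → "uniperu" → "uurpnie" ✓)

wvjgedd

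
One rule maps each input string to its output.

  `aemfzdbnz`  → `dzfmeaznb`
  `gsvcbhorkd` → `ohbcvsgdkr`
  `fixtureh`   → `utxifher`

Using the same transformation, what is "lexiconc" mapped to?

The pattern: reverse the string, then move the first 3 characters to the end (rotate left by 3).
Working it through for "lexiconc": intermediate "cnocixel", final "cixelcno".

cixelcno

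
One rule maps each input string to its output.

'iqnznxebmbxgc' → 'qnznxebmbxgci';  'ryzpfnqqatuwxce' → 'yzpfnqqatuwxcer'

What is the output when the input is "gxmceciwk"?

xmceciwkg

The pattern: move the first character to the end.
Applying that to "gxmceciwk" gives "xmceciwkg".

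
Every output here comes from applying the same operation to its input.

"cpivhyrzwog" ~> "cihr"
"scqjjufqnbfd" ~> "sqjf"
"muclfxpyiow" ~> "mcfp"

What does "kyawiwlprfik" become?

kail

Rule — keep every other character starting from the first (positions 1st, 3rd, 5th, ...), then keep only the first 4 characters.
Working it through for "kyawiwlprfik": intermediate "kailri", final "kail".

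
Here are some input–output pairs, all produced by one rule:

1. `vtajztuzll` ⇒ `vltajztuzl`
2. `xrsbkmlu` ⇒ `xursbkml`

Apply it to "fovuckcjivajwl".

flovuckcjivajw

What's happening: swap the first and last characters, then move the last character to the front.
"fovuckcjivajwl" → "lovuckcjivajwf" → "flovuckcjivajw".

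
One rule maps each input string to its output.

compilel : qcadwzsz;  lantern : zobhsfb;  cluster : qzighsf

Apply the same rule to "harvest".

What's happening: shift every letter 12 places backward in the alphabet (wrapping around).
"harvest" → "vofjsgh".

vofjsgh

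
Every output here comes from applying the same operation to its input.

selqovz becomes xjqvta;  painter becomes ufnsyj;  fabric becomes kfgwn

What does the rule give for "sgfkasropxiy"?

xlkpfxwtucn

What's happening: shift every letter 5 places forward in the alphabet (wrapping around), then delete the last character.
Starting from "sgfkasropxiy": after the first operation, "xlkpfxwtucnd"; after the second, "xlkpfxwtucn".
(Check on "selqovz": → "xjqvtae" → "xjqvta" ✓)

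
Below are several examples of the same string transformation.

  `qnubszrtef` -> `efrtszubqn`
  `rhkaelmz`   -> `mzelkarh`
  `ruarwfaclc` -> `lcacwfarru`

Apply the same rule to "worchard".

Rule — swap each adjacent pair of characters (1↔2, 3↔4, ...), then reverse the string.
For "worchard", step one produces "owcrahdr"; step two turns that into "rdharcwo".

rdharcwo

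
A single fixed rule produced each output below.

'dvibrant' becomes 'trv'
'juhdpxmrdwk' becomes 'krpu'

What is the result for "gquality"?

ylq

The rule is to reverse the string, then keep one character in every 3, starting at position 1 (positions 1st, 4th, 7th, ...).
Working it through for "gquality": intermediate "ytilauqg", final "ylq".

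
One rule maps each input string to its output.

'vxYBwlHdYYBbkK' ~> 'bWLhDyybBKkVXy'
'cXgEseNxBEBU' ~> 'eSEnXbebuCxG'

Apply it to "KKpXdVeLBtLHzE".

Looking at the pairs, the operation is to flip the case of every letter, then move the first 3 characters to the end (rotate left by 3).
"KKpXdVeLBtLHzE" → "kkPxDvElbTlhZe" → "xDvElbTlhZekkP".

xDvElbTlhZekkP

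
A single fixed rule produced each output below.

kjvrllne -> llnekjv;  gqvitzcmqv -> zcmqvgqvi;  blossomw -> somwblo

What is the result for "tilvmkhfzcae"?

What's happening: swap the front and back halves of the string, then delete the last character.
"tilvmkhfzcae" → "hfzcaetilvmk" → "hfzcaetilvm".

hfzcaetilvm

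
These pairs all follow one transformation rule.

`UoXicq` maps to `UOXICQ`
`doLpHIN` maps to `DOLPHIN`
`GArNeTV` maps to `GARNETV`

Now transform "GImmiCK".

The transformation: convert every letter to uppercase.
On "GImmiCK" that produces "GIMMICK".

GIMMICK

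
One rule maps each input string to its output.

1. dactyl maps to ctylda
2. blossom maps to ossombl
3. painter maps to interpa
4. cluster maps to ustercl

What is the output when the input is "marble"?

The pattern: move the first 2 characters to the end (rotate left by 2).
For "marble" the result is "rblema".

rblema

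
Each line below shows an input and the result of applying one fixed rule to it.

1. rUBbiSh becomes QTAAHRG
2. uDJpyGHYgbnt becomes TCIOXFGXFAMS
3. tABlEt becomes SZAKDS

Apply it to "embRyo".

DLAQXN

Rule — shift every letter 1 place backward in the alphabet (wrapping around), then convert every letter to uppercase.
"embRyo" → "dlaQxn" → "DLAQXN".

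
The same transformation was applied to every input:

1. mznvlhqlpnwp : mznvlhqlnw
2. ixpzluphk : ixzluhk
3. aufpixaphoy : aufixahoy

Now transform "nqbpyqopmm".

nqbyqomm

Rule — remove every "p".
So "nqbpyqopmm" becomes "nqbyqomm".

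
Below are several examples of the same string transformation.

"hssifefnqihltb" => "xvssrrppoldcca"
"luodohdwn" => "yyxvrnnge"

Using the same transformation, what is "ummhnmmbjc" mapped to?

xwwwwtrmle

In each case the input is transformed by: shift every letter 10 places forward in the alphabet (wrapping around), then sort the characters into reverse alphabetical order.
Starting from "ummhnmmbjc": after the first operation, "ewwrxwwltm"; after the second, "xwwwwtrmle".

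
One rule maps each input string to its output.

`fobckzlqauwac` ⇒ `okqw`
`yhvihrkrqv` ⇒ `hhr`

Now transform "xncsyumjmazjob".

Each output is the input with this applied: keep one character in every 3, starting at position 2 (positions 2nd, 5th, 8th, ...).
For "xncsyumjmazjob" the result is "nyjzb".

nyjzb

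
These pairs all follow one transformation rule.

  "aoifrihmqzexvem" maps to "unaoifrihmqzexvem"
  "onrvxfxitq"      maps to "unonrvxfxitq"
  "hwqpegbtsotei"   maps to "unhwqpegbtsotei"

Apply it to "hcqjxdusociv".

unhcqjxdusociv

The rule is to prepend "un".
So "hcqjxdusociv" becomes "unhcqjxdusociv".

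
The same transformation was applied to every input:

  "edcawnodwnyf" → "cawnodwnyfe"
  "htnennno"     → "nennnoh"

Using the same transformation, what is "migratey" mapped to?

grateym

Rule — move the first 2 characters to the end (rotate left by 2), then delete the last character.
Applying both steps to "migratey": "grateymi", then "grateym".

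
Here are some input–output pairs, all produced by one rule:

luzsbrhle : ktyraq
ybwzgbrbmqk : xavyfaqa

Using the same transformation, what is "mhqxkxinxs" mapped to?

Rule — shift every letter 1 place backward in the alphabet (wrapping around), then delete the last 3 characters.
On "mhqxkxinxs": the first step gives "lgpwjwhmwr", and the second then gives "lgpwjwh".
(Check on "ybwzgbrbmqk": → "xavyfaqalpj" → "xavyfaqa" ✓)

lgpwjwh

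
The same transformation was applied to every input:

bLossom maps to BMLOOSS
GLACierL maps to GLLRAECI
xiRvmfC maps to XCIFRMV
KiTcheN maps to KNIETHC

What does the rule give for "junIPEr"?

The pattern: take characters alternately from the front and the back (1st, last, 2nd, 2nd-last, ...), then convert every letter to uppercase.
For "junIPEr", step one produces "jruEnPI"; step two turns that into "JRUENPI".

JRUENPI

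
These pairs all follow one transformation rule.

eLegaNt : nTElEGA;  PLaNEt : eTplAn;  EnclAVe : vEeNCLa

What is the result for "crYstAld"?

The transformation: move the last 2 characters to the front (rotate right by 2), then flip the case of every letter.
Applying that to "crYstAld" gives "LDCRySTa".

LDCRySTa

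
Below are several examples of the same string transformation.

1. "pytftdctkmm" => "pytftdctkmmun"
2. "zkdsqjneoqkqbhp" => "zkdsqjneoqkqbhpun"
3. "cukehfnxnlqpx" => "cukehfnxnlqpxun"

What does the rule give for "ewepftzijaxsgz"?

In each case the input is transformed by: append "un".
Applying that to "ewepftzijaxsgz" gives "ewepftzijaxsgzun".

ewepftzijaxsgzun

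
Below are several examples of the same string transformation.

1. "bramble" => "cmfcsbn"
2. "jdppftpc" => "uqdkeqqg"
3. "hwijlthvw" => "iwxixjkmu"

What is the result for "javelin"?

The rule is to move the last 3 characters to the front (rotate right by 3), then shift every letter 1 place forward in the alphabet (wrapping around).
"javelin" → "mjokbwf".
(Check on "bramble": → "blebram" → "cmfcsbn" ✓)

mjokbwf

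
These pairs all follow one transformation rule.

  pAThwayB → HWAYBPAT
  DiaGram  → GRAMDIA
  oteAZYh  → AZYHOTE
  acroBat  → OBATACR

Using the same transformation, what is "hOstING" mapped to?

The pattern: move the first 3 characters to the end (rotate left by 3), then convert every letter to uppercase.
Starting from "hOstING": after the first operation, "tINGhOs"; after the second, "TINGHOS".

TINGHOS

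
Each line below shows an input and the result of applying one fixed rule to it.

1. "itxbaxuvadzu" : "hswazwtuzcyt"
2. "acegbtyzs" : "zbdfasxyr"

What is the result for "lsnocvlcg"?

krmnbukbf

In each case the input is transformed by: shift every letter 1 place backward in the alphabet (wrapping around).
Applying that to "lsnocvlcg" gives "krmnbukbf".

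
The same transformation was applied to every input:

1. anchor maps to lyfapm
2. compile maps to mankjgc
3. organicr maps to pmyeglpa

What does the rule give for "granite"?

pelyrgc

The transformation: swap each adjacent pair of characters (1↔2, 3↔4, ...), then shift every letter 2 places backward in the alphabet (wrapping around).
"granite" → "rgnatie" → "pelyrgc".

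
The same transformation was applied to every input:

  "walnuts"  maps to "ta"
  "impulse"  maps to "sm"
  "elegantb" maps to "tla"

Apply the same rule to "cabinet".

In each case the input is transformed by: move the last 3 characters to the front (rotate right by 3), then keep one character in every 3, starting at position 2 (positions 2nd, 5th, 8th, ...).
On "cabinet" that produces "ea".

ea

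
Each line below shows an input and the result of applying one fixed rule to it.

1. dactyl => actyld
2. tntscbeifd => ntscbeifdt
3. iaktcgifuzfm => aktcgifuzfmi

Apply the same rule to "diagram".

The pattern: move the first character to the end.
So "diagram" becomes "iagramd".

iagramd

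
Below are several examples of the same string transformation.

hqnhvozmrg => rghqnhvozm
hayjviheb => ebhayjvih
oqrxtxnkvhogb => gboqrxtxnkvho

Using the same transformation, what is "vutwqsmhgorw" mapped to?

rwvutwqsmhgo

The pattern: move the last 2 characters to the front (rotate right by 2).
"vutwqsmhgorw" → "rwvutwqsmhgo".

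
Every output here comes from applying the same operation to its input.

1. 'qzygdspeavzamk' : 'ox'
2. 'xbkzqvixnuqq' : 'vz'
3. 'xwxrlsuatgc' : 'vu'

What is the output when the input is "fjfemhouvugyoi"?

dh

Each output is the input with this applied: shift every letter 2 places backward in the alphabet (wrapping around), then keep only the first 2 characters.
Applying that to "fjfemhouvugyoi" gives "dh".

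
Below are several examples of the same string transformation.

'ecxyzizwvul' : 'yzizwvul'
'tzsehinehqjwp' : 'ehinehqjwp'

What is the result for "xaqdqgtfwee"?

dqgtfwee

Looking at the pairs, the operation is to delete the first 3 characters.
For "xaqdqgtfwee" the result is "dqgtfwee".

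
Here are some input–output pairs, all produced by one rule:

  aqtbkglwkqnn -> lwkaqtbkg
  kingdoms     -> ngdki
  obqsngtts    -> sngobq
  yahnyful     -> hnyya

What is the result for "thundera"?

undth

The transformation: delete the last 3 characters, then move the last 3 characters to the front (rotate right by 3).
For "thundera", step one produces "thund"; step two turns that into "undth".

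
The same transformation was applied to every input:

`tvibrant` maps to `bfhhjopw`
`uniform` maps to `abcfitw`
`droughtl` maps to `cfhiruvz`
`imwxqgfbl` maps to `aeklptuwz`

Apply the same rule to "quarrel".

effiosz

In each case the input is transformed by: shift every letter 12 places backward in the alphabet (wrapping around), then sort the characters into alphabetical order.
Applying that to "quarrel" gives "effiosz".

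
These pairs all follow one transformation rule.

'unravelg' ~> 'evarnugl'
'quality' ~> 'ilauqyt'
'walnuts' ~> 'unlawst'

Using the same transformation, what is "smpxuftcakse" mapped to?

kactfuxpmses

Each output is the input with this applied: reverse the string, then move the first 2 characters to the end (rotate left by 2).
Working it through for "smpxuftcakse": intermediate "eskactfuxpms", final "kactfuxpmses".
(Check on "quality": → "ytilauq" → "ilauqyt" ✓)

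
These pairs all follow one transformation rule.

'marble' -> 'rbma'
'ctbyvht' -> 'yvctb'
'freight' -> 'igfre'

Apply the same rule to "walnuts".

Each output is the input with this applied: delete the last 2 characters, then move the last 2 characters to the front (rotate right by 2).
Starting from "walnuts": after the first operation, "walnu"; after the second, "nuwal".

nuwal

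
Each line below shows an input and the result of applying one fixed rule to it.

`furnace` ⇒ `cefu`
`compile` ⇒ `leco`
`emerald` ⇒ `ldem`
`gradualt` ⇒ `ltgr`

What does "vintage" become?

gevi

In each case the input is transformed by: move the first 2 characters to the end (rotate left by 2), then keep only the last 4 characters.
Starting from "vintage": after the first operation, "ntagevi"; after the second, "gevi".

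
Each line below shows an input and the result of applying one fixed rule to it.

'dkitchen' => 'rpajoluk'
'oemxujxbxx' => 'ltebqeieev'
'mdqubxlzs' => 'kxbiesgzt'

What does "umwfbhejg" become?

Looking at the pairs, the operation is to shift every letter 7 places forward in the alphabet (wrapping around), then move the first character to the end.
"umwfbhejg" → "btdmiolqn" → "tdmiolqnb".

tdmiolqnb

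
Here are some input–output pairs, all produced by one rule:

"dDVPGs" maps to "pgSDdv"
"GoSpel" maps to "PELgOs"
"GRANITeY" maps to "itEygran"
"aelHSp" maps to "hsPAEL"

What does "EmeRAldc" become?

aLDCeMEr

The pattern: flip the case of every letter, then swap the front and back halves of the string.
Applying that to "EmeRAldc" gives "aLDCeMEr".
(Check on "GoSpel": → "gOsPEL" → "PELgOs" ✓)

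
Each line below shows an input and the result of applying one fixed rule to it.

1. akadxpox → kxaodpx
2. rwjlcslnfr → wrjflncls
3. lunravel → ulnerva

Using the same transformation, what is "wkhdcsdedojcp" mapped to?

kphcdjcosdde

In each case the input is transformed by: delete the first character, then take characters alternately from the front and the back (1st, last, 2nd, 2nd-last, ...).
"wkhdcsdedojcp" → "khdcsdedojcp" → "kphcdjcosdde".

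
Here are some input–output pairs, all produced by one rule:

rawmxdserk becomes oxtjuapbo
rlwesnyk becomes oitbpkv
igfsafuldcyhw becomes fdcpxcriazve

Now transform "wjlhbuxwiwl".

tgieyrutft

Looking at the pairs, the operation is to delete the last character, then shift every letter 3 places backward in the alphabet (wrapping around).
Starting from "wjlhbuxwiwl": after the first operation, "wjlhbuxwiw"; after the second, "tgieyrutft".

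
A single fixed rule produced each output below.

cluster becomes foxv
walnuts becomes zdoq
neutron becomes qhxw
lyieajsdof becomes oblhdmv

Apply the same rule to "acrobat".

What's happening: shift every letter 3 places forward in the alphabet (wrapping around), then delete the last 3 characters.
For "acrobat", step one produces "dfuredw"; step two turns that into "dfur".
(Check on "walnuts": → "zdoqxwv" → "zdoq" ✓)

dfur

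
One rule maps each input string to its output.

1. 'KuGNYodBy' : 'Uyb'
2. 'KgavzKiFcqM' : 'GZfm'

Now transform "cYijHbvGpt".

yhg

In each case the input is transformed by: flip the case of every letter, then keep one character in every 3, starting at position 2 (positions 2nd, 5th, 8th, ...).
Starting from "cYijHbvGpt": after the first operation, "CyIJhBVgPT"; after the second, "yhg".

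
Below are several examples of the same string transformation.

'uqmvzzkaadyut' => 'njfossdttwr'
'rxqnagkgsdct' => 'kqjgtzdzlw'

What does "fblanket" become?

What's happening: shift every letter 7 places backward in the alphabet (wrapping around), then delete the last 2 characters.
Working it through for "fblanket": intermediate "yuetgdxm", final "yuetgd".

yuetgd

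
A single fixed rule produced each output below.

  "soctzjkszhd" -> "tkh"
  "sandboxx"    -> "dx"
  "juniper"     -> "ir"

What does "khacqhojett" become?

cot

The transformation: keep one character in every 3, starting at position 1 (positions 1st, 4th, 7th, ...), then delete the first character.
Applying that to "khacqhojett" gives "cot".
(Check on "juniper": → "jir" → "ir" ✓)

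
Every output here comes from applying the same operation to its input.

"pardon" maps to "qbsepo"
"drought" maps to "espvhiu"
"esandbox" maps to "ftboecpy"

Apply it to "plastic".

The rule is to shift every letter 1 place forward in the alphabet (wrapping around).
So "plastic" becomes "qmbtujd".

qmbtujd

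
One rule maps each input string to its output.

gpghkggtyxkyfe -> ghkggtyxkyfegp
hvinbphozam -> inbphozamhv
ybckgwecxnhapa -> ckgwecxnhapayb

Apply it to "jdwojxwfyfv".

wojxwfyfvjd

Each output is the input with this applied: move the first 2 characters to the end (rotate left by 2).
"jdwojxwfyfv" → "wojxwfyfvjd".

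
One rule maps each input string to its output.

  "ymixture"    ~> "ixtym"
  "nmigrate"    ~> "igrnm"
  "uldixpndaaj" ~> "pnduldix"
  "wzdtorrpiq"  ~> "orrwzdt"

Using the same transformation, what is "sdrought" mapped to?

rousd

The rule is to delete the last 3 characters, then move the last 3 characters to the front (rotate right by 3).
Applying that to "sdrought" gives "rousd".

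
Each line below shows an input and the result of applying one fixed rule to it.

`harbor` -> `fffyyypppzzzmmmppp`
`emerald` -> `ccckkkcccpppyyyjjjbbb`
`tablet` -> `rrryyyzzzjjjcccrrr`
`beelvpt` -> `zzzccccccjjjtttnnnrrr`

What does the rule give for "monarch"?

kkkmmmlllyyypppaaafff

The pattern: shift every letter 2 places backward in the alphabet (wrapping around), then repeat every character 3 times.
"monarch" → "kmlypaf" → "kkkmmmlllyyypppaaafff".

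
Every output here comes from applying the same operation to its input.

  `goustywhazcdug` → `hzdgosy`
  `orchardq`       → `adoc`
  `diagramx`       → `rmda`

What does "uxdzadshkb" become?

Looking at the pairs, the operation is to swap the front and back halves of the string, then keep every other character starting from the first (positions 1st, 3rd, 5th, ...).
Working it through for "uxdzadshkb": intermediate "dshkbuxdza", final "dhbxz".

dhbxz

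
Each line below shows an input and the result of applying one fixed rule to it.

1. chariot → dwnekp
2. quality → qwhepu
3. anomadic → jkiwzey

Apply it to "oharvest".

dwnraop

Rule — delete the first character, then shift every letter 4 places backward in the alphabet (wrapping around).
Starting from "oharvest": after the first operation, "harvest"; after the second, "dwnraop".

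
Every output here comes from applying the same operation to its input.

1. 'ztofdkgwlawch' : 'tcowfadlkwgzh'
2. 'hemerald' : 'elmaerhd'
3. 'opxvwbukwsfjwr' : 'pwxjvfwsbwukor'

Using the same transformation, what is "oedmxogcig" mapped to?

In each case the input is transformed by: take characters alternately from the front and the back (1st, last, 2nd, 2nd-last, ...), then move the first 2 characters to the end (rotate left by 2).
Applying that to "oedmxogcig" gives "eidcmgxoog".

eidcmgxoog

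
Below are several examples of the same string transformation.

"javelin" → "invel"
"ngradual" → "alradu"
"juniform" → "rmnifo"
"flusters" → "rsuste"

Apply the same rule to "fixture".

rextu

The transformation: delete the first 2 characters, then move the last 2 characters to the front (rotate right by 2).
On "fixture": the first step gives "xture", and the second then gives "rextu".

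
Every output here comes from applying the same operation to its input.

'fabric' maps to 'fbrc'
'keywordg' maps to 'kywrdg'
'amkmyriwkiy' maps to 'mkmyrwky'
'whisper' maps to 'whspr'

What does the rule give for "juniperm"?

The transformation: remove every vowel.
On "juniperm" that produces "jnprm".

jnprm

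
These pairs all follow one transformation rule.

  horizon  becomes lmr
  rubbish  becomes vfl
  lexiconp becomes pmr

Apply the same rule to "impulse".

The rule is to keep one character in every 3, starting at position 1 (positions 1st, 4th, 7th, ...), then shift every letter 4 places forward in the alphabet (wrapping around).
"impulse" → "iue" → "myi".

myi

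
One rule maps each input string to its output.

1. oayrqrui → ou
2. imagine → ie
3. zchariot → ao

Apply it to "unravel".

ua

The rule is to keep one character in every 3, starting at position 1 (positions 1st, 4th, 7th, ...), then keep only the vowels.
On "unravel": the first step gives "ual", and the second then gives "ua".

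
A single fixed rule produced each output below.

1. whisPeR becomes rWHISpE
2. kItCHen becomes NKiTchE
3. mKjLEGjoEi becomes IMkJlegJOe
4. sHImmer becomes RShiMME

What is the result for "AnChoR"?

Each output is the input with this applied: move the last character to the front, then flip the case of every letter.
Applying both steps to "AnChoR": "RAnCho", then "raNcHO".

raNcHO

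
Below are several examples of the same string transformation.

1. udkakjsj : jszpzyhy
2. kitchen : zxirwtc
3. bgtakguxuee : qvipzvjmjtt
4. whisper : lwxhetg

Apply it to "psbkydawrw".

Each output is the input with this applied: shift every letter 11 places backward in the alphabet (wrapping around).
Doing the same to "psbkydawrw": "ehqznsplgl".

ehqznsplgl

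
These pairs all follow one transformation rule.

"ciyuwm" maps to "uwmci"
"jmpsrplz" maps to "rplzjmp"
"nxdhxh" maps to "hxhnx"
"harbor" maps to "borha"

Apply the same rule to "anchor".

horan

The pattern: swap the front and back halves of the string, then delete the last character.
Working it through for "anchor": intermediate "horanc", final "horan".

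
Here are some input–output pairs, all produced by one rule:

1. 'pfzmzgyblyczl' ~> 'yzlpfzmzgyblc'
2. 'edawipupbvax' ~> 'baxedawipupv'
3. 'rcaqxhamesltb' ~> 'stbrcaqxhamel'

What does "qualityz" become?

iyzqualt

The transformation: move the last 3 characters to the front (rotate right by 3), then swap the first and last characters.
Doing the same to "qualityz": "iyzqualt".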